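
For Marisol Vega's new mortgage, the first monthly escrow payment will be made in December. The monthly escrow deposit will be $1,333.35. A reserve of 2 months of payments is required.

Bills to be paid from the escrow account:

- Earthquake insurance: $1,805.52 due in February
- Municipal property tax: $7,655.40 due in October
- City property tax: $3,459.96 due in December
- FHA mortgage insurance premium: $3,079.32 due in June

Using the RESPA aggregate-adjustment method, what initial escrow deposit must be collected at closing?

Cushion = 2 × $1,333.35 = $2,666.70
Trial balance (start $0, +$1,333.35 each month, − disbursements):
  Dec: +$1,333.35 − $3,459.96 → -$2,126.61
  Jan: +$1,333.35 → -$793.26
  Feb: +$1,333.35 − $1,805.52 → -$1,265.43
  Mar: +$1,333.35 → $67.92
  Apr: +$1,333.35 → $1,401.27
  May: +$1,333.35 → $2,734.62
  Jun: +$1,333.35 − $3,079.32 → $988.65
  Jul: +$1,333.35 → $2,322.00
  Aug: +$1,333.35 → $3,655.35
  Sep: +$1,333.35 → $4,988.70
  Oct: +$1,333.35 − $7,655.40 → -$1,333.35
  Nov: +$1,333.35 → $0.00
Lowest trial balance = -$2,126.61 (Dec)
Initial deposit = cushion − low point = $2,666.70 − (-$2,126.61) = $4,793.31

$4,793.31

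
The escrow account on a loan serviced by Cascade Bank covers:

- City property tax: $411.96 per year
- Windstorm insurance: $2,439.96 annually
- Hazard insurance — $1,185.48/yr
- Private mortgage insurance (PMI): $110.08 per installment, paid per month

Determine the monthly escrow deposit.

City property tax = $411.96 per year
Windstorm insurance = $2,439.96 per year
Hazard insurance = $1,185.48 per year
Private mortgage insurance (PMI) = $110.08 × 12 = $1,320.96 per year
Annual escrow total = $5,358.36
Monthly escrow = $5,358.36 / 12 = $446.53

$446.53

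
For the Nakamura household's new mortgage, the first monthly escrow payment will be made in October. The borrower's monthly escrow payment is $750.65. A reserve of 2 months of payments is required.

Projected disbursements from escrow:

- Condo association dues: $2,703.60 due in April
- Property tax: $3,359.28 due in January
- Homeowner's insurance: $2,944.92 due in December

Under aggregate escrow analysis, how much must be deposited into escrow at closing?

Cushion = 2 × $750.65 = $1,501.30
Trial balance (start $0, +$750.65 each month, − disbursements):
  Oct: +$750.65 → $750.65
  Nov: +$750.65 → $1,501.30
  Dec: +$750.65 − $2,944.92 → -$692.97
  Jan: +$750.65 − $3,359.28 → -$3,301.60
  Feb: +$750.65 → -$2,550.95
  Mar: +$750.65 → -$1,800.30
  Apr: +$750.65 − $2,703.60 → -$3,753.25
  May: +$750.65 → -$3,002.60
  Jun: +$750.65 → -$2,251.95
  Jul: +$750.65 → -$1,501.30
  Aug: +$750.65 → -$750.65
  Sep: +$750.65 → $0.00
Lowest trial balance = -$3,753.25 (Apr)
Initial deposit = cushion − low point = $1,501.30 − (-$3,753.25) = $5,254.55

$5,254.55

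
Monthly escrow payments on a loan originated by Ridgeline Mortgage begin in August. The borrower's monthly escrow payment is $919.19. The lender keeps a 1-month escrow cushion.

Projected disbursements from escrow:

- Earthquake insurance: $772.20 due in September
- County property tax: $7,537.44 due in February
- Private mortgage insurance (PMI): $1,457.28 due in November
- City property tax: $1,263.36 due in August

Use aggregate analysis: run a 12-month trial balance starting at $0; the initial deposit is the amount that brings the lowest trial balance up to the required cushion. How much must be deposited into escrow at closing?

Cushion = 1 × $919.19 = $919.19
Trial balance (start $0, +$919.19 each month, − disbursements):
  Aug: +$919.19 − $1,263.36 → -$344.17
  Sep: +$919.19 − $772.20 → -$197.18
  Oct: +$919.19 → $722.01
  Nov: +$919.19 − $1,457.28 → $183.92
  Dec: +$919.19 → $1,103.11
  Jan: +$919.19 → $2,022.30
  Feb: +$919.19 − $7,537.44 → -$4,595.95
  Mar: +$919.19 → -$3,676.76
  Apr: +$919.19 → -$2,757.57
  May: +$919.19 → -$1,838.38
  Jun: +$919.19 → -$919.19
  Jul: +$919.19 → $0.00
Lowest trial balance = -$4,595.95 (Feb)
Initial deposit = cushion − low point = $919.19 − (-$4,595.95) = $5,515.14

$5,515.14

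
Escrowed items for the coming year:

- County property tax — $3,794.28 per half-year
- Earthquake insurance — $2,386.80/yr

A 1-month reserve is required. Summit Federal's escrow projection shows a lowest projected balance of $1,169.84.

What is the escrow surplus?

$338.56

County property tax — $3,794.28 × 2 = $7,588.56
Earthquake insurance — $2,386.80
Total per year = $9,975.36
Per month = $9,975.36 ÷ 12 = $831.28
Required reserve = 1 × $831.28 = $831.28
Excess over cushion: $1,169.84 − $831.28 = $338.56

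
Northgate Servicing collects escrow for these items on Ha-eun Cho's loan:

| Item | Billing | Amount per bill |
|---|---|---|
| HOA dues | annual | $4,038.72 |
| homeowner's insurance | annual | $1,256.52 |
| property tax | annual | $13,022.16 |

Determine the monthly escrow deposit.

$1,526.45

HOA dues — $4,038.72 annually
Homeowner's insurance — $1,256.52 annually
Property tax — $13,022.16 annually
Total annual escrow = $18,317.40
Monthly escrow = $18,317.40 ÷ 12 = $1,526.45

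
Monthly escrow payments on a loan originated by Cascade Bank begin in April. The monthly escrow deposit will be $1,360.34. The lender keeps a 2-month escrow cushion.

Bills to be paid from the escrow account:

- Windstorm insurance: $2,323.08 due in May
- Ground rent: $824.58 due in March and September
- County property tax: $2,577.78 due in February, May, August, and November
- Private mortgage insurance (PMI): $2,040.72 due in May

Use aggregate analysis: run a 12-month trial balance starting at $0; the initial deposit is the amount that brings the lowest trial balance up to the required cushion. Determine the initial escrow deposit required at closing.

Cushion = 2 × $1,360.34 = $2,720.68
Trial balance (start $0, +$1,360.34 each month, − disbursements):
  Apr: +$1,360.34 → $1,360.34
  May: +$1,360.34 − $6,941.58 → -$4,220.90
  Jun: +$1,360.34 → -$2,860.56
  Jul: +$1,360.34 → -$1,500.22
  Aug: +$1,360.34 − $2,577.78 → -$2,717.66
  Sep: +$1,360.34 − $824.58 → -$2,181.90
  Oct: +$1,360.34 → -$821.56
  Nov: +$1,360.34 − $2,577.78 → -$2,039.00
  Dec: +$1,360.34 → -$678.66
  Jan: +$1,360.34 → $681.68
  Feb: +$1,360.34 − $2,577.78 → -$535.76
  Mar: +$1,360.34 − $824.58 → $0.00
Lowest trial balance = -$4,220.90 (May)
Initial deposit = cushion − low point = $2,720.68 − (-$4,220.90) = $6,941.58

$6,941.58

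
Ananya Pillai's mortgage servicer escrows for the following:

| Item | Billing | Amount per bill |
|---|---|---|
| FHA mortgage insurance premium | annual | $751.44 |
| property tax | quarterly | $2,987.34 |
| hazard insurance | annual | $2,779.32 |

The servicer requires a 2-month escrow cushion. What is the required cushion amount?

$2,580.02

FHA mortgage insurance premium: $751.44 annually
Property tax: $2,987.34 × 4 = $11,949.36 annually
Hazard insurance: $2,779.32 annually
Total per year = $751.44 + $11,949.36 + $2,779.32 = $15,480.12
Monthly escrow = $15,480.12 / 12 = $1,290.01
Required cushion = 2 × $1,290.01 = $2,580.02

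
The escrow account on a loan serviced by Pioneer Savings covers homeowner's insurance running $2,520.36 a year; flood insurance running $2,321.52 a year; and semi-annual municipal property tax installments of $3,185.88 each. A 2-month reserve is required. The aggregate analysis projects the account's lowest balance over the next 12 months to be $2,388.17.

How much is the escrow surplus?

Homeowner's insurance: $2,520.36
Flood insurance: $2,321.52
Municipal property tax: $3,185.88 × 2 = $6,371.76
Annual escrow total = $2,520.36 + $2,321.52 + $6,371.76 = $11,213.64
Monthly escrow = $11,213.64 ÷ 12 = $934.47
Required reserve = 2 × $934.47 = $1,868.94
Surplus = $2,388.17 − $1,868.94 = $519.23

$519.23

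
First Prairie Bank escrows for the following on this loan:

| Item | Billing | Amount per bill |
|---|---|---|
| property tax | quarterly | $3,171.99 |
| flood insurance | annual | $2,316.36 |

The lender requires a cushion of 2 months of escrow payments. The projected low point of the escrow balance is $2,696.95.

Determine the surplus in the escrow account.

$196.23

Property tax — $3,171.99 × 4 = $12,687.96 annually
Flood insurance — $2,316.36 annually
Total per year = $12,687.96 + $2,316.36 = $15,004.32
Base monthly escrow = $15,004.32 / 12 = $1,250.36
Cushion = 2 × $1,250.36 = $2,500.72
Surplus = $2,696.95 − $2,500.72 = $196.23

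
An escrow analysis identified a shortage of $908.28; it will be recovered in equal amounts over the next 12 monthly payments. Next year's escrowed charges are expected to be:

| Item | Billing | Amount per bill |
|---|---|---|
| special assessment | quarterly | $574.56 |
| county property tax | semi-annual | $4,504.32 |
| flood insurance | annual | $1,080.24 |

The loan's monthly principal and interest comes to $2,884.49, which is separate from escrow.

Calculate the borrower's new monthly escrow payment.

$1,107.95

Special assessment — $574.56 × 4 = $2,298.24/yr
County property tax — $4,504.32 × 2 = $9,008.64/yr
Flood insurance — $1,080.24/yr
Combined annual = $12,387.12
Monthly escrow = $12,387.12 / 12 = $1,032.26
Shortage per month = $908.28 ÷ 12 = $75.69
Adjusted monthly = $1,032.26 + $75.69 = $1,107.95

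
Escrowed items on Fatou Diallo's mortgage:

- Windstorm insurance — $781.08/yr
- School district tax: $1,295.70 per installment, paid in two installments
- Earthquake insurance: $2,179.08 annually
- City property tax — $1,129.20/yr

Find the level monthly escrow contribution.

Windstorm insurance = $781.08/yr
School district tax = $1,295.70 × 2 = $2,591.40/yr
Earthquake insurance = $2,179.08/yr
City property tax = $1,129.20/yr
Total annual escrow = $781.08 + $2,591.40 + $2,179.08 + $1,129.20 = $6,680.76
Monthly escrow = $6,680.76 / 12 = $556.73

$556.73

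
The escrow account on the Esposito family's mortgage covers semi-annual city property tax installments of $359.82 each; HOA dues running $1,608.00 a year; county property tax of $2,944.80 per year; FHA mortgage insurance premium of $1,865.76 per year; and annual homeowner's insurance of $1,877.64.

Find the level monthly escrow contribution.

City property tax: $359.82 × 2 = $719.64
HOA dues: $1,608.00
County property tax: $2,944.80
FHA mortgage insurance premium: $1,865.76
Homeowner's insurance: $1,877.64
Annual escrow total = $9,015.84
Per month = $9,015.84 ÷ 12 = $751.32

$751.32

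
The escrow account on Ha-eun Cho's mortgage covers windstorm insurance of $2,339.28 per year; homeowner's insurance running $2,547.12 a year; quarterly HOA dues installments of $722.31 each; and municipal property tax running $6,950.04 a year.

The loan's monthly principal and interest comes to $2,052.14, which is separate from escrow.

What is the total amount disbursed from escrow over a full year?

$14,725.68

Windstorm insurance = $2,339.28/yr
Homeowner's insurance = $2,547.12/yr
HOA dues = $722.31 × 4 = $2,889.24/yr
Municipal property tax = $6,950.04/yr
Total annual escrow = $14,725.68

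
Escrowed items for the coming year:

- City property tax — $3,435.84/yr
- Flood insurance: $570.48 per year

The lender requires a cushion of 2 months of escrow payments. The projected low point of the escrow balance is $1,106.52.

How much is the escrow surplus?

$438.80

City property tax = $3,435.84 per year
Flood insurance = $570.48 per year
Annual escrow total = $4,006.32
Monthly = $4,006.32 / 12 = $333.86
Required cushion = 2 × $333.86 = $667.72
Excess over cushion: $1,106.52 − $667.72 = $438.80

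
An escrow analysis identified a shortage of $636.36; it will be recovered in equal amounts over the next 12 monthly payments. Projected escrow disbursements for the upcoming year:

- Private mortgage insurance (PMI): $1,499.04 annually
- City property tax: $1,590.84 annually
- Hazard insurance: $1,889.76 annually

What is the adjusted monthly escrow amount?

Private mortgage insurance (PMI) = $1,499.04 per year
City property tax = $1,590.84 per year
Hazard insurance = $1,889.76 per year
Yearly total = $4,979.64
Monthly = $4,979.64 ÷ 12 = $414.97
Monthly shortage recovery: $636.36 ÷ 12 = $53.03
New monthly escrow = $414.97 + $53.03 = $468.00

$468.00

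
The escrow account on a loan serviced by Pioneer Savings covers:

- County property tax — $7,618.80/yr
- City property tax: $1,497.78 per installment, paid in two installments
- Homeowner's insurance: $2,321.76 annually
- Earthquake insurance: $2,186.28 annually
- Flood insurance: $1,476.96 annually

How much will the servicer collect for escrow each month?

County property tax: $7,618.80/yr
City property tax: $1,497.78 × 2 = $2,995.56/yr
Homeowner's insurance: $2,321.76/yr
Earthquake insurance: $2,186.28/yr
Flood insurance: $1,476.96/yr
Total annual escrow = $7,618.80 + $2,995.56 + $2,321.76 + $2,186.28 + $1,476.96 = $16,599.36
Monthly escrow = $16,599.36 ÷ 12 = $1,383.28

$1,383.28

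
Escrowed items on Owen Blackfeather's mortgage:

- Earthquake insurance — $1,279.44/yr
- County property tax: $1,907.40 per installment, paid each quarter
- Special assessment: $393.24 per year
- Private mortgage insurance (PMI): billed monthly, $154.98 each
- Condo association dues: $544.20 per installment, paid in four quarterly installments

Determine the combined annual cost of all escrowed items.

$13,338.84

Earthquake insurance: $1,279.44 per year
County property tax: $1,907.40 × 4 = $7,629.60 per year
Special assessment: $393.24 per year
Private mortgage insurance (PMI): $154.98 × 12 = $1,859.76 per year
Condo association dues: $544.20 × 4 = $2,176.80 per year
Yearly total = $13,338.84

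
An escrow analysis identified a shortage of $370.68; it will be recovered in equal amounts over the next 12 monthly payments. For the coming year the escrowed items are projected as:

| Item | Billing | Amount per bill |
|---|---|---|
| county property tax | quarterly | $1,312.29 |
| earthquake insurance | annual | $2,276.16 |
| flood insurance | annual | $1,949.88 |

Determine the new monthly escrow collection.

County property tax = $1,312.29 × 4 = $5,249.16 annually
Earthquake insurance = $2,276.16 annually
Flood insurance = $1,949.88 annually
Total annual escrow = $9,475.20
Monthly escrow = $9,475.20 / 12 = $789.60
Shortage per month = $370.68 / 12 = $30.89
Adjusted monthly = $789.60 + $30.89 = $820.49

$820.49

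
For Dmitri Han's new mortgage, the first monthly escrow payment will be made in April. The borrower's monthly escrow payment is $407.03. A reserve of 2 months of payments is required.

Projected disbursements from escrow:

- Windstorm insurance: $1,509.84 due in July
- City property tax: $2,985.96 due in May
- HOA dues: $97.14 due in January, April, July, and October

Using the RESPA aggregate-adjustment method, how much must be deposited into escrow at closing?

$3,876.02

Cushion = 2 × $407.03 = $814.06
Trial balance (start $0, +$407.03 each month, − disbursements):
  Apr: +$407.03 − $97.14 → $309.89
  May: +$407.03 − $2,985.96 → -$2,269.04
  Jun: +$407.03 → -$1,862.01
  Jul: +$407.03 − $1,606.98 → -$3,061.96
  Aug: +$407.03 → -$2,654.93
  Sep: +$407.03 → -$2,247.90
  Oct: +$407.03 − $97.14 → -$1,938.01
  Nov: +$407.03 → -$1,530.98
  Dec: +$407.03 → -$1,123.95
  Jan: +$407.03 − $97.14 → -$814.06
  Feb: +$407.03 → -$407.03
  Mar: +$407.03 → $0.00
Lowest trial balance = -$3,061.96 (Jul)
Initial deposit = cushion − low point = $814.06 − (-$3,061.96) = $3,876.02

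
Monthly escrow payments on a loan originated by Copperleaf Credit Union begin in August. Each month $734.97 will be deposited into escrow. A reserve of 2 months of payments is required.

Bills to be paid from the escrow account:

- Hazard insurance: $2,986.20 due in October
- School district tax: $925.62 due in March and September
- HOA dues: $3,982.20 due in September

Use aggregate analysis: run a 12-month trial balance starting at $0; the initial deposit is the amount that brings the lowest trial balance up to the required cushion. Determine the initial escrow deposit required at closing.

Cushion = 2 × $734.97 = $1,469.94
Trial balance (start $0, +$734.97 each month, − disbursements):
  Aug: +$734.97 → $734.97
  Sep: +$734.97 − $4,907.82 → -$3,437.88
  Oct: +$734.97 − $2,986.20 → -$5,689.11
  Nov: +$734.97 → -$4,954.14
  Dec: +$734.97 → -$4,219.17
  Jan: +$734.97 → -$3,484.20
  Feb: +$734.97 → -$2,749.23
  Mar: +$734.97 − $925.62 → -$2,939.88
  Apr: +$734.97 → -$2,204.91
  May: +$734.97 → -$1,469.94
  Jun: +$734.97 → -$734.97
  Jul: +$734.97 → $0.00
Lowest trial balance = -$5,689.11 (Oct)
Initial deposit = cushion − low point = $1,469.94 − (-$5,689.11) = $7,159.05

$7,159.05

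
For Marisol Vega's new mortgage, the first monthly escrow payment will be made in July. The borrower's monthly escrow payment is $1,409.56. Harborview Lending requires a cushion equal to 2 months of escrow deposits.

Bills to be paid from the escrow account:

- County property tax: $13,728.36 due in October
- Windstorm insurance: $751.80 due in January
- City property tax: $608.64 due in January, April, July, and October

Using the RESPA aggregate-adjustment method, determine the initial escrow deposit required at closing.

$12,126.52

Cushion = 2 × $1,409.56 = $2,819.12
Trial balance (start $0, +$1,409.56 each month, − disbursements):
  Jul: +$1,409.56 − $608.64 → $800.92
  Aug: +$1,409.56 → $2,210.48
  Sep: +$1,409.56 → $3,620.04
  Oct: +$1,409.56 − $14,337.00 → -$9,307.40
  Nov: +$1,409.56 → -$7,897.84
  Dec: +$1,409.56 → -$6,488.28
  Jan: +$1,409.56 − $1,360.44 → -$6,439.16
  Feb: +$1,409.56 → -$5,029.60
  Mar: +$1,409.56 → -$3,620.04
  Apr: +$1,409.56 − $608.64 → -$2,819.12
  May: +$1,409.56 → -$1,409.56
  Jun: +$1,409.56 → $0.00
Lowest trial balance = -$9,307.40 (Oct)
Initial deposit = cushion − low point = $2,819.12 − (-$9,307.40) = $12,126.52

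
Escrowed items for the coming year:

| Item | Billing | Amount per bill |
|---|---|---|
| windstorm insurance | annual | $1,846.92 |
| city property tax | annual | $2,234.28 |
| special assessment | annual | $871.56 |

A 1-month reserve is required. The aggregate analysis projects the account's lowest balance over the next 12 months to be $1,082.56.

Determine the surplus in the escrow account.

$669.83

Windstorm insurance — $1,846.92/yr
City property tax — $2,234.28/yr
Special assessment — $871.56/yr
Total per year = $1,846.92 + $2,234.28 + $871.56 = $4,952.76
Monthly = $4,952.76 ÷ 12 = $412.73
Required cushion = 1 × $412.73 = $412.73
Surplus = $1,082.56 − $412.73 = $669.83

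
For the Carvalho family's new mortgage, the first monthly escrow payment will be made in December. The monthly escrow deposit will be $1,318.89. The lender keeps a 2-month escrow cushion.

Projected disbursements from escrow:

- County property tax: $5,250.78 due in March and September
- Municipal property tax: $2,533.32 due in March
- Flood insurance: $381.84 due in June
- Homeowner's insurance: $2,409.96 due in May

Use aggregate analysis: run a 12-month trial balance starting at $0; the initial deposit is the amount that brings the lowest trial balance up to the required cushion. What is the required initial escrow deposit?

$5,275.56

Cushion = 2 × $1,318.89 = $2,637.78
Trial balance (start $0, +$1,318.89 each month, − disbursements):
  Dec: +$1,318.89 → $1,318.89
  Jan: +$1,318.89 → $2,637.78
  Feb: +$1,318.89 → $3,956.67
  Mar: +$1,318.89 − $7,784.10 → -$2,508.54
  Apr: +$1,318.89 → -$1,189.65
  May: +$1,318.89 − $2,409.96 → -$2,280.72
  Jun: +$1,318.89 − $381.84 → -$1,343.67
  Jul: +$1,318.89 → -$24.78
  Aug: +$1,318.89 → $1,294.11
  Sep: +$1,318.89 − $5,250.78 → -$2,637.78
  Oct: +$1,318.89 → -$1,318.89
  Nov: +$1,318.89 → $0.00
Lowest trial balance = -$2,637.78 (Sep)
Initial deposit = cushion − low point = $2,637.78 − (-$2,637.78) = $5,275.56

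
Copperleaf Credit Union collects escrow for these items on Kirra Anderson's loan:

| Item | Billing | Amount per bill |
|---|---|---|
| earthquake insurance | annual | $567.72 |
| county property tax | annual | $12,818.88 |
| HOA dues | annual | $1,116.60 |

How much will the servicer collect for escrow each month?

Earthquake insurance — $567.72
County property tax — $12,818.88
HOA dues — $1,116.60
Total per year = $14,503.20
Base monthly escrow = $14,503.20 / 12 = $1,208.60

$1,208.60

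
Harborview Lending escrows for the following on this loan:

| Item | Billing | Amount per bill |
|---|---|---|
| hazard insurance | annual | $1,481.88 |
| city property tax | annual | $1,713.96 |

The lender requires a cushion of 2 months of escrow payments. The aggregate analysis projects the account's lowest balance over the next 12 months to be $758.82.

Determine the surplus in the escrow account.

$226.18

Hazard insurance: $1,481.88/yr
City property tax: $1,713.96/yr
Yearly total = $3,195.84
Base monthly escrow = $3,195.84 ÷ 12 = $266.32
Required reserve = 2 × $266.32 = $532.64
Excess over cushion: $758.82 − $532.64 = $226.18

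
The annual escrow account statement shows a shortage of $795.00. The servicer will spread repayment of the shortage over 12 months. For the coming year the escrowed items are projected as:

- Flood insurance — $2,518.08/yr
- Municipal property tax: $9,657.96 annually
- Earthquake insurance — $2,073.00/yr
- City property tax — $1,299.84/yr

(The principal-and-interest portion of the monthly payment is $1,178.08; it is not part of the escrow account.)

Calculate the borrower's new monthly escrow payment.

$1,361.99

Flood insurance — $2,518.08
Municipal property tax — $9,657.96
Earthquake insurance — $2,073.00
City property tax — $1,299.84
Total annual escrow = $15,548.88
Per month = $15,548.88 / 12 = $1,295.74
Shortage spread = $795.00 / 12 = $66.25/mo
Adjusted monthly = $1,295.74 + $66.25 = $1,361.99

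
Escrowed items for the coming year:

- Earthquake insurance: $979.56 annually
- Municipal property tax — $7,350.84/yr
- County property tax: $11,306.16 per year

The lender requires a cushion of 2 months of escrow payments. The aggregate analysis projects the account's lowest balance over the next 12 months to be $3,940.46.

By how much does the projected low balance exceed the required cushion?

$667.70

Earthquake insurance: $979.56 per year
Municipal property tax: $7,350.84 per year
County property tax: $11,306.16 per year
Yearly total = $19,636.56
Per month = $19,636.56 / 12 = $1,636.38
Cushion = 2 × $1,636.38 = $3,272.76
Surplus = $3,940.46 − $3,272.76 = $667.70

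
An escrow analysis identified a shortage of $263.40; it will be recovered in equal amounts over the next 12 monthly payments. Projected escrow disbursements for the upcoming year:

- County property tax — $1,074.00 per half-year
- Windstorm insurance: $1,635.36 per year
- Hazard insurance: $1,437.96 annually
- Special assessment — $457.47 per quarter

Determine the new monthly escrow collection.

County property tax = $1,074.00 × 2 = $2,148.00/yr
Windstorm insurance = $1,635.36/yr
Hazard insurance = $1,437.96/yr
Special assessment = $457.47 × 4 = $1,829.88/yr
Total per year = $2,148.00 + $1,635.36 + $1,437.96 + $1,829.88 = $7,051.20
Per month = $7,051.20 ÷ 12 = $587.60
Monthly shortage recovery: $263.40 ÷ 12 = $21.95
Adjusted monthly = $587.60 + $21.95 = $609.55

$609.55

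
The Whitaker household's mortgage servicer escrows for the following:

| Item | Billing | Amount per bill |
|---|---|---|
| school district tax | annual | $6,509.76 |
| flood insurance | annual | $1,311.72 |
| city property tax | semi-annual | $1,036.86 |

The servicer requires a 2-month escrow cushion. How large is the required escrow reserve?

School district tax — $6,509.76
Flood insurance — $1,311.72
City property tax — $1,036.86 × 2 = $2,073.72
Annual escrow total = $9,895.20
Base monthly escrow = $9,895.20 ÷ 12 = $824.60
Required cushion = 2 × $824.60 = $1,649.20

$1,649.20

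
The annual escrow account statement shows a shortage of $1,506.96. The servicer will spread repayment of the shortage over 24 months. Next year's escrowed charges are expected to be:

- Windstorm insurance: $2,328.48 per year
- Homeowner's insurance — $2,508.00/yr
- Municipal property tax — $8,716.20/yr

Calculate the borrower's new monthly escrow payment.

$1,192.18

Windstorm insurance = $2,328.48 per year
Homeowner's insurance = $2,508.00 per year
Municipal property tax = $8,716.20 per year
Total annual escrow = $2,328.48 + $2,508.00 + $8,716.20 = $13,552.68
Monthly escrow = $13,552.68 ÷ 12 = $1,129.39
Shortage spread = $1,506.96 / 24 = $62.79/mo
Adjusted monthly = $1,129.39 + $62.79 = $1,192.18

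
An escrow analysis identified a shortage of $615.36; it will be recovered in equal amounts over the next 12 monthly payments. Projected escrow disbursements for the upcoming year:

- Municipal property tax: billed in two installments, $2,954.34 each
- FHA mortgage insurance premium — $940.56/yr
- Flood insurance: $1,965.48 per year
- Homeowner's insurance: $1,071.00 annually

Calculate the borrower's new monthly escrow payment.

Municipal property tax: $2,954.34 × 2 = $5,908.68 annually
FHA mortgage insurance premium: $940.56 annually
Flood insurance: $1,965.48 annually
Homeowner's insurance: $1,071.00 annually
Combined annual = $5,908.68 + $940.56 + $1,965.48 + $1,071.00 = $9,885.72
Monthly = $9,885.72 / 12 = $823.81
Shortage spread = $615.36 ÷ 12 = $51.28/mo
New monthly escrow = $823.81 + $51.28 = $875.09

$875.09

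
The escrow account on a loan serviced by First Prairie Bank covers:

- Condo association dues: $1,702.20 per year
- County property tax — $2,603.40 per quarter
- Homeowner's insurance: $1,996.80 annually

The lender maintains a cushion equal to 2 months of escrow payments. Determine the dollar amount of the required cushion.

$2,352.10

Condo association dues: $1,702.20 per year
County property tax: $2,603.40 × 4 = $10,413.60 per year
Homeowner's insurance: $1,996.80 per year
Annual escrow total = $1,702.20 + $10,413.60 + $1,996.80 = $14,112.60
Per month = $14,112.60 ÷ 12 = $1,176.05
Cushion = 2 × $1,176.05 = $2,352.10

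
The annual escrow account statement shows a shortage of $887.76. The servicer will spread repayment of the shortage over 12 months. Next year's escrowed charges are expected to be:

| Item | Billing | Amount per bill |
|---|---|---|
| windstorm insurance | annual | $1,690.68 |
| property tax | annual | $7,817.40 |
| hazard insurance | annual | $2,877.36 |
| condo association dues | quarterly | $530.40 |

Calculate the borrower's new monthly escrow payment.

$1,282.90

Windstorm insurance: $1,690.68 per year
Property tax: $7,817.40 per year
Hazard insurance: $2,877.36 per year
Condo association dues: $530.40 × 4 = $2,121.60 per year
Combined annual = $1,690.68 + $7,817.40 + $2,877.36 + $2,121.60 = $14,507.04
Per month = $14,507.04 ÷ 12 = $1,208.92
Monthly shortage recovery: $887.76 ÷ 12 = $73.98
Adjusted monthly = $1,208.92 + $73.98 = $1,282.90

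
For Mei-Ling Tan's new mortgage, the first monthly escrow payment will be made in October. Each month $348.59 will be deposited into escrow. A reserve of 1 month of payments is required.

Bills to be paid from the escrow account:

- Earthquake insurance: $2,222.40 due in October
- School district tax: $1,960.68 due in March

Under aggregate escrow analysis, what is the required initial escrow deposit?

Cushion = 1 × $348.59 = $348.59
Trial balance (start $0, +$348.59 each month, − disbursements):
  Oct: +$348.59 − $2,222.40 → -$1,873.81
  Nov: +$348.59 → -$1,525.22
  Dec: +$348.59 → -$1,176.63
  Jan: +$348.59 → -$828.04
  Feb: +$348.59 → -$479.45
  Mar: +$348.59 − $1,960.68 → -$2,091.54
  Apr: +$348.59 → -$1,742.95
  May: +$348.59 → -$1,394.36
  Jun: +$348.59 → -$1,045.77
  Jul: +$348.59 → -$697.18
  Aug: +$348.59 → -$348.59
  Sep: +$348.59 → $0.00
Lowest trial balance = -$2,091.54 (Mar)
Initial deposit = cushion − low point = $348.59 − (-$2,091.54) = $2,440.13

$2,440.13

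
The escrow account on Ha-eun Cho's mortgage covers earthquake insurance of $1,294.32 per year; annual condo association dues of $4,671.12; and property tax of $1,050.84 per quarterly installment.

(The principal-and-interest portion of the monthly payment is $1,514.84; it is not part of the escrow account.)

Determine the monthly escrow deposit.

Earthquake insurance — $1,294.32
Condo association dues — $4,671.12
Property tax — $1,050.84 × 4 = $4,203.36
Yearly total = $1,294.32 + $4,671.12 + $4,203.36 = $10,168.80
Per month = $10,168.80 ÷ 12 = $847.40

$847.40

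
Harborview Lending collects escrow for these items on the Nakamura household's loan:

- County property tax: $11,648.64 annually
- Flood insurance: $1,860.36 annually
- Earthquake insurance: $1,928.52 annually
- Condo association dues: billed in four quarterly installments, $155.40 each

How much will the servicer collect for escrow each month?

County property tax = $11,648.64 per year
Flood insurance = $1,860.36 per year
Earthquake insurance = $1,928.52 per year
Condo association dues = $155.40 × 4 = $621.60 per year
Annual escrow total = $11,648.64 + $1,860.36 + $1,928.52 + $621.60 = $16,059.12
Monthly = $16,059.12 / 12 = $1,338.26

$1,338.26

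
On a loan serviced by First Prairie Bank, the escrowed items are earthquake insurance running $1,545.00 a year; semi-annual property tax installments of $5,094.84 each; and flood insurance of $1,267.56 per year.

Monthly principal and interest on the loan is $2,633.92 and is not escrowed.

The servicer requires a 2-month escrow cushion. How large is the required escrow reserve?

$2,167.04

Earthquake insurance = $1,545.00 per year
Property tax = $5,094.84 × 2 = $10,189.68 per year
Flood insurance = $1,267.56 per year
Annual escrow total = $1,545.00 + $10,189.68 + $1,267.56 = $13,002.24
Per month = $13,002.24 / 12 = $1,083.52
Required cushion = 2 × $1,083.52 = $2,167.04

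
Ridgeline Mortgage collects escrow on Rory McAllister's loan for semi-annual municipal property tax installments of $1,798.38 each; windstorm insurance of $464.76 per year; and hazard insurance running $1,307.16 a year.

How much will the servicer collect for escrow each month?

Municipal property tax = $1,798.38 × 2 = $3,596.76
Windstorm insurance = $464.76
Hazard insurance = $1,307.16
Annual escrow total = $5,368.68
Base monthly escrow = $5,368.68 / 12 = $447.39

$447.39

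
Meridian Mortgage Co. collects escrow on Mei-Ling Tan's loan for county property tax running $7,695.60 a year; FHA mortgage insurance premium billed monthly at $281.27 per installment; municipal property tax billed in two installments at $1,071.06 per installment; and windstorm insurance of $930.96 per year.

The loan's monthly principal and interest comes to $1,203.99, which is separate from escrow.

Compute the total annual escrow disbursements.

County property tax: $7,695.60 annually
FHA mortgage insurance premium: $281.27 × 12 = $3,375.24 annually
Municipal property tax: $1,071.06 × 2 = $2,142.12 annually
Windstorm insurance: $930.96 annually
Annual escrow total = $14,143.92

$14,143.92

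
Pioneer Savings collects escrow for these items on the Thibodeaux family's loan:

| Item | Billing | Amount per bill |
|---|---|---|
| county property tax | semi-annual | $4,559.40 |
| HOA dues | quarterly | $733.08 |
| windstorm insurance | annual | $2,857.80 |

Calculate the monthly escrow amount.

County property tax = $4,559.40 × 2 = $9,118.80
HOA dues = $733.08 × 4 = $2,932.32
Windstorm insurance = $2,857.80
Annual escrow total = $9,118.80 + $2,932.32 + $2,857.80 = $14,908.92
Base monthly escrow = $14,908.92 ÷ 12 = $1,242.41

$1,242.41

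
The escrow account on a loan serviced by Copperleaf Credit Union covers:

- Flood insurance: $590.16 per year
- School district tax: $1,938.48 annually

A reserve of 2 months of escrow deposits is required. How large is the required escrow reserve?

$421.44

Flood insurance = $590.16/yr
School district tax = $1,938.48/yr
Total per year = $590.16 + $1,938.48 = $2,528.64
Monthly escrow = $2,528.64 ÷ 12 = $210.72
Reserve = 2 × $210.72 = $421.44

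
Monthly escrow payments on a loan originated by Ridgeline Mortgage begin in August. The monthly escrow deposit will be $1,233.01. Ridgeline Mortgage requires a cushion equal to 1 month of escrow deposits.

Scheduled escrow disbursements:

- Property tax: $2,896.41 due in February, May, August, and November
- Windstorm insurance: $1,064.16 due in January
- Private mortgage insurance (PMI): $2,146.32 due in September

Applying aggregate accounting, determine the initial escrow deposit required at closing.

$4,501.65

Cushion = 1 × $1,233.01 = $1,233.01
Trial balance (start $0, +$1,233.01 each month, − disbursements):
  Aug: +$1,233.01 − $2,896.41 → -$1,663.40
  Sep: +$1,233.01 − $2,146.32 → -$2,576.71
  Oct: +$1,233.01 → -$1,343.70
  Nov: +$1,233.01 − $2,896.41 → -$3,007.10
  Dec: +$1,233.01 → -$1,774.09
  Jan: +$1,233.01 − $1,064.16 → -$1,605.24
  Feb: +$1,233.01 − $2,896.41 → -$3,268.64
  Mar: +$1,233.01 → -$2,035.63
  Apr: +$1,233.01 → -$802.62
  May: +$1,233.01 − $2,896.41 → -$2,466.02
  Jun: +$1,233.01 → -$1,233.01
  Jul: +$1,233.01 → $0.00
Lowest trial balance = -$3,268.64 (Feb)
Initial deposit = cushion − low point = $1,233.01 − (-$3,268.64) = $4,501.65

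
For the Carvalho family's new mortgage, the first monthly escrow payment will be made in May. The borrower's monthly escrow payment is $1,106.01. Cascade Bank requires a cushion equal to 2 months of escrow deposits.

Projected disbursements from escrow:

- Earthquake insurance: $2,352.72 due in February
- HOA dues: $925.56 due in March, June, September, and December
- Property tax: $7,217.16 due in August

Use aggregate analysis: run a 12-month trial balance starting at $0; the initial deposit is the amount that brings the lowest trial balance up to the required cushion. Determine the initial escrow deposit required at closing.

$5,930.70

Cushion = 2 × $1,106.01 = $2,212.02
Trial balance (start $0, +$1,106.01 each month, − disbursements):
  May: +$1,106.01 → $1,106.01
  Jun: +$1,106.01 − $925.56 → $1,286.46
  Jul: +$1,106.01 → $2,392.47
  Aug: +$1,106.01 − $7,217.16 → -$3,718.68
  Sep: +$1,106.01 − $925.56 → -$3,538.23
  Oct: +$1,106.01 → -$2,432.22
  Nov: +$1,106.01 → -$1,326.21
  Dec: +$1,106.01 − $925.56 → -$1,145.76
  Jan: +$1,106.01 → -$39.75
  Feb: +$1,106.01 − $2,352.72 → -$1,286.46
  Mar: +$1,106.01 − $925.56 → -$1,106.01
  Apr: +$1,106.01 → $0.00
Lowest trial balance = -$3,718.68 (Aug)
Initial deposit = cushion − low point = $2,212.02 − (-$3,718.68) = $5,930.70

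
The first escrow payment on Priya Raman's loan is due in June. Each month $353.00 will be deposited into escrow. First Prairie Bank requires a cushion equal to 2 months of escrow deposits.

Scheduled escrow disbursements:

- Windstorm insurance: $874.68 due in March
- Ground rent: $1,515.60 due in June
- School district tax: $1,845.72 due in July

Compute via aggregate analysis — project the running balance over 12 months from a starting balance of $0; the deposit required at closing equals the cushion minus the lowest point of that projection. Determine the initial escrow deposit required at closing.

Cushion = 2 × $353.00 = $706.00
Trial balance (start $0, +$353.00 each month, − disbursements):
  Jun: +$353.00 − $1,515.60 → -$1,162.60
  Jul: +$353.00 − $1,845.72 → -$2,655.32
  Aug: +$353.00 → -$2,302.32
  Sep: +$353.00 → -$1,949.32
  Oct: +$353.00 → -$1,596.32
  Nov: +$353.00 → -$1,243.32
  Dec: +$353.00 → -$890.32
  Jan: +$353.00 → -$537.32
  Feb: +$353.00 → -$184.32
  Mar: +$353.00 − $874.68 → -$706.00
  Apr: +$353.00 → -$353.00
  May: +$353.00 → $0.00
Lowest trial balance = -$2,655.32 (Jul)
Initial deposit = cushion − low point = $706.00 − (-$2,655.32) = $3,361.32

$3,361.32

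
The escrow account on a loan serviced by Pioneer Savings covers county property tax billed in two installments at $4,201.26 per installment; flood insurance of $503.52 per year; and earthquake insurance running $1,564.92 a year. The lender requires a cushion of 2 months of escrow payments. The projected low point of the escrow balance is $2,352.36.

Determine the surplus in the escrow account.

$607.20

County property tax = $4,201.26 × 2 = $8,402.52 annually
Flood insurance = $503.52 annually
Earthquake insurance = $1,564.92 annually
Yearly total = $10,470.96
Monthly escrow = $10,470.96 ÷ 12 = $872.58
Cushion = 2 × $872.58 = $1,745.16
Surplus = $2,352.36 − $1,745.16 = $607.20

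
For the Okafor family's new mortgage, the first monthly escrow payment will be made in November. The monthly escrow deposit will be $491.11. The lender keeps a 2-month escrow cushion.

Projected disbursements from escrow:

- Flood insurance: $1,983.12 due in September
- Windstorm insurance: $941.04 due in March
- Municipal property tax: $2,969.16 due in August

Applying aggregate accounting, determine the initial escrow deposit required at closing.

$1,473.33

Cushion = 2 × $491.11 = $982.22
Trial balance (start $0, +$491.11 each month, − disbursements):
  Nov: +$491.11 → $491.11
  Dec: +$491.11 → $982.22
  Jan: +$491.11 → $1,473.33
  Feb: +$491.11 → $1,964.44
  Mar: +$491.11 − $941.04 → $1,514.51
  Apr: +$491.11 → $2,005.62
  May: +$491.11 → $2,496.73
  Jun: +$491.11 → $2,987.84
  Jul: +$491.11 → $3,478.95
  Aug: +$491.11 − $2,969.16 → $1,000.90
  Sep: +$491.11 − $1,983.12 → -$491.11
  Oct: +$491.11 → $0.00
Lowest trial balance = -$491.11 (Sep)
Initial deposit = cushion − low point = $982.22 − (-$491.11) = $1,473.33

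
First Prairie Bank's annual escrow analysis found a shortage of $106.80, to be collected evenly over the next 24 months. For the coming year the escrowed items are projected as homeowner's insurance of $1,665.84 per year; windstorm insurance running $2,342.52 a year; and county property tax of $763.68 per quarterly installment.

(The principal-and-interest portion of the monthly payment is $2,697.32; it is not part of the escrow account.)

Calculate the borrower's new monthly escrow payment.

$593.04

Homeowner's insurance — $1,665.84 annually
Windstorm insurance — $2,342.52 annually
County property tax — $763.68 × 4 = $3,054.72 annually
Total annual escrow = $1,665.84 + $2,342.52 + $3,054.72 = $7,063.08
Monthly escrow = $7,063.08 ÷ 12 = $588.59
Shortage spread = $106.80 / 24 = $4.45/mo
Adjusted monthly = $588.59 + $4.45 = $593.04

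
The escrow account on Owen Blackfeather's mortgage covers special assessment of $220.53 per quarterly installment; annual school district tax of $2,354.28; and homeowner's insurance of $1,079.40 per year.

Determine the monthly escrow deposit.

$359.65

Special assessment — $220.53 × 4 = $882.12 per year
School district tax — $2,354.28 per year
Homeowner's insurance — $1,079.40 per year
Annual escrow total = $882.12 + $2,354.28 + $1,079.40 = $4,315.80
Base monthly escrow = $4,315.80 ÷ 12 = $359.65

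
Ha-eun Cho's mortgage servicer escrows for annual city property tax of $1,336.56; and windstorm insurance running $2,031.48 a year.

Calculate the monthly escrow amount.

City property tax = $1,336.56 annually
Windstorm insurance = $2,031.48 annually
Annual escrow total = $1,336.56 + $2,031.48 = $3,368.04
Base monthly escrow = $3,368.04 / 12 = $280.67

$280.67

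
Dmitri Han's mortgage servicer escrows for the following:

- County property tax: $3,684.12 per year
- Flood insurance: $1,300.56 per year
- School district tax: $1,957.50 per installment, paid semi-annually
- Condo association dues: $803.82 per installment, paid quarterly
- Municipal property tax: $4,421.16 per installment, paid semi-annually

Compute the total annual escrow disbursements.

$20,957.28

County property tax = $3,684.12/yr
Flood insurance = $1,300.56/yr
School district tax = $1,957.50 × 2 = $3,915.00/yr
Condo association dues = $803.82 × 4 = $3,215.28/yr
Municipal property tax = $4,421.16 × 2 = $8,842.32/yr
Total annual escrow = $20,957.28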